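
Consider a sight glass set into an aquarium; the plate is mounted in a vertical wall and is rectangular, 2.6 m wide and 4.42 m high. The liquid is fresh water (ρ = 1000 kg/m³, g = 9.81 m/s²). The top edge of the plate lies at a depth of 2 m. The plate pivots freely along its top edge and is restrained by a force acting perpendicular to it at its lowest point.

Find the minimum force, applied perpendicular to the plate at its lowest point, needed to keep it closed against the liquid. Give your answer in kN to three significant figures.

P ≈ 279 kN

γ = ρg = 1000 × 9.81 = 9810 N/m³ = 9.81 kN/m³.
The centroid lies 4.42/2 = 2.21 m below the top edge, so the centroid depth is h_c = 2 + 2.21 = 4.21 m.
A = 2.6 × 4.42 = 11.492 m².
Resultant F = γ·h_c·A = 9.81 × 4.21 × 11.492 = 474.621 kN.
I_c = b·h³/12 = 2.6 × 4.42³/12 = 18.7094 m⁴.
Centre of pressure: y_p = y_c + I_c/(y_c·A) = 4.21 + 18.7094/(4.21 × 11.492) = 4.21 + 0.386707 = 4.59671 m along the plane.
The resultant acts 2.21 + 0.386707 = 2.59671 m (along the plate) below the hinge at the top edge, so the moment about the hinge is M = F × 2.59671 = 474.621 × 2.59671 = 1232.45 kN·m.
A normal force at the bottom, 4.42 m from the hinge, must supply this moment: P = 1232.45/4.42 = 278.835 kN.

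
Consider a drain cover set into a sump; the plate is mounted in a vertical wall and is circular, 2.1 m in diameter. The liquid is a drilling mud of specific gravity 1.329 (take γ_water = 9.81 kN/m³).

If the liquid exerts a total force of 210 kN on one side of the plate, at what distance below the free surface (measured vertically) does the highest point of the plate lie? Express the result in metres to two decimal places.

γ = 1.329 × 9.81 = 13.03749 kN/m³.
A = π(1.05)² = 3.46361 m².
From F = γ·h_c·A, the centroid depth is h_c = 210/(13.03749 × 3.46361) = 4.65046 m.
The centroid is at the centre, 1.05 m below the top of the plate, so the highest point sits at h_top = 4.65046 − 1.05 = 3.60046 m below the surface.

d_top ≈ 3.60 m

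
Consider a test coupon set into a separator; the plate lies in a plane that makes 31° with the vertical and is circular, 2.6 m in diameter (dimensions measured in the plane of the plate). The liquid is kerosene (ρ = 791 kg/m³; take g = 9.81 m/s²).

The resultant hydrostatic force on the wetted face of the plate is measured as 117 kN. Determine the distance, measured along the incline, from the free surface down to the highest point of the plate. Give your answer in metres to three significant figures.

y_top ≈ 2.01 m

γ = ρg = 791 × 9.81 / 1000 = 7.75971 kN/m³.
A = π(1.3)² = 5.30929 m².
From F = γ·h_c·A, the centroid depth is h_c = 117/(7.75971 × 5.30929) = 2.83991 m.
The plate makes 31° with the vertical, i.e. θ = 90° − 31° = 59° to the horizontal. Measuring y along the incline from the free-surface line, vertical depth h = y·sinθ with sinθ = 0.857167.
Along the incline, y_c = h_c/sinθ = 2.83991/0.857167 = 3.31314 m.
The centroid is at the centre, 1.3 m below the top of the plate, so the highest point sits at y_top = 3.31314 − 1.3 = 2.01314 m along the incline.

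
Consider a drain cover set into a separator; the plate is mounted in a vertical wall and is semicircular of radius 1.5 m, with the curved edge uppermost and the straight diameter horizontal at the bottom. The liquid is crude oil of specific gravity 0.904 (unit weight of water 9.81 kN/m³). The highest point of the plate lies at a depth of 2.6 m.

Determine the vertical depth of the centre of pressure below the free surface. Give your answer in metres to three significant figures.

γ = 0.904 × 9.81 = 8.86824 kN/m³.
The centroid lies 4r/(3π) = 0.63662 m above the diameter, so r − 4r/(3π) = 1.5 − 0.63662 = 0.86338 m below the topmost point, so the centroid depth is h_c = 2.6 + 0.86338 = 3.46338 m.
A = πr²/2 = π × 1.5²/2 = 3.53429 m².
Resultant F = γ·h_c·A = 8.86824 × 3.46338 × 3.53429 = 108.552 kN.
I_c = (π/8 − 8/(9π))·r⁴ = 0.109757 × 1.5⁴ = 0.555645 m⁴.
Centre of pressure: y_p = y_c + I_c/(y_c·A) = 3.46338 + 0.555645/(3.46338 × 3.53429) = 3.46338 + 0.0453936 = 3.50877 m along the plane.

h_p = 3.51 m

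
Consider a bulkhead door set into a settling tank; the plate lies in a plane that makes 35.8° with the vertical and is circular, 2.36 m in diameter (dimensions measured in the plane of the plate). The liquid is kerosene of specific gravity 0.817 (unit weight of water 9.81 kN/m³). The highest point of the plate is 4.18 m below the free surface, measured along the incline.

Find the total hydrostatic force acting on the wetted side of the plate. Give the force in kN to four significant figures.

F ≈ 152.4 kN

γ = 0.817 × 9.81 = 8.01477 kN/m³.
The plate makes 35.8° with the vertical, i.e. θ = 90° − 35.8° = 54.2° to the horizontal. Measuring y along the incline from the free-surface line, vertical depth h = y·sinθ with sinθ = 0.811064.
The centroid is at the centre, 1.18 m below the top of the plate, so y_c = 4.18 + 1.18 = 5.36 m and h_c = 5.36 × 0.811064 = 4.3473 m.
A = π(1.18)² = 4.37435 m².
Resultant F = γ·h_c·A = 8.01477 × 4.3473 × 4.37435 = 152.414 kN.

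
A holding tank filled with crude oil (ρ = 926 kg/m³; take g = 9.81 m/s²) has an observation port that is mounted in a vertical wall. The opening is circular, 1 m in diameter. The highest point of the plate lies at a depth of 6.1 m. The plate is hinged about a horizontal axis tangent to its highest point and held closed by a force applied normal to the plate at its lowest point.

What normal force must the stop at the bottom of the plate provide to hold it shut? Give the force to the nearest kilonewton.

P ≈ 24 kN

γ = ρg = 926 × 9.81 / 1000 = 9.08406 kN/m³.
The centroid is at the centre, 0.5 m below the top of the plate, so the centroid depth is h_c = 6.1 + 0.5 = 6.6 m.
A = π(0.5)² = 0.785398 m².
Resultant F = γ·h_c·A = 9.08406 × 6.6 × 0.785398 = 47.0884 kN.
I_c = πr⁴/4 = π × 0.5⁴/4 = 0.0490874 m⁴.
Centre of pressure: y_p = y_c + I_c/(y_c·A) = 6.6 + 0.0490874/(6.6 × 0.785398) = 6.6 + 0.0094697 = 6.60947 m along the plane.
The resultant acts 0.5 + 0.0094697 = 0.50947 m (along the plate) below the hinge at the top edge, so the moment about the hinge is M = F × 0.50947 = 47.0884 × 0.50947 = 23.9901 kN·m.
A normal force at the bottom, 1 m from the hinge, must supply this moment: P = 23.9901/1 = 23.9901 kN.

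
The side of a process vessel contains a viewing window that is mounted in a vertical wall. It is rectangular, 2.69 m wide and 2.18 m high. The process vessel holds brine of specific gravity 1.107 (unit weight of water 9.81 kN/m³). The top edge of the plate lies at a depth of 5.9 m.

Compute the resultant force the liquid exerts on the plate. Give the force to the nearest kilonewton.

F ≈ 445 kN

γ = 1.107 × 9.81 = 10.85967 kN/m³.
The centroid lies 2.18/2 = 1.09 m below the top edge, so the centroid depth is h_c = 5.9 + 1.09 = 6.99 m.
A = 2.69 × 2.18 = 5.8642 m².
Resultant F = γ·h_c·A = 10.85967 × 6.99 × 5.8642 = 445.146 kN.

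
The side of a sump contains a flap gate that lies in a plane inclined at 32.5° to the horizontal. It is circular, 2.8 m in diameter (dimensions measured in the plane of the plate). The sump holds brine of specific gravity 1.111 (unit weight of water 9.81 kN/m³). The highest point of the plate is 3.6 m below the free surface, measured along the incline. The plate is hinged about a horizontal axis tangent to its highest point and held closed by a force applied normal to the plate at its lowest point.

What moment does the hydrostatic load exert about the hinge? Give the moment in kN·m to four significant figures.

M ≈ 270.1 kN·m

γ = 1.111 × 9.81 = 10.89891 kN/m³.
Let θ = 32.5° be the plate's angle to the horizontal; measure y along the incline from where the plane meets the free surface. Vertical depth h = y·sinθ with sinθ = 0.537300.
The centroid is at the centre, 1.4 m below the top of the plate, so y_c = 3.6 + 1.4 = 5 m and h_c = 5 × 0.537300 = 2.6865 m.
A = π(1.4)² = 6.15752 m².
Resultant F = γ·h_c·A = 10.89891 × 2.6865 × 6.15752 = 180.292 kN.
I_c = πr⁴/4 = π × 1.4⁴/4 = 3.01719 m⁴.
Centre of pressure: y_p = y_c + I_c/(y_c·A) = 5 + 3.01719/(5 × 6.15752) = 5 + 0.0980002 = 5.098 m along the plane.
The resultant acts 1.4 + 0.0980002 = 1.498 m (along the plate) below the hinge at the top edge, so the moment about the hinge is M = F × 1.498 = 180.292 × 1.498 = 270.077 kN·m.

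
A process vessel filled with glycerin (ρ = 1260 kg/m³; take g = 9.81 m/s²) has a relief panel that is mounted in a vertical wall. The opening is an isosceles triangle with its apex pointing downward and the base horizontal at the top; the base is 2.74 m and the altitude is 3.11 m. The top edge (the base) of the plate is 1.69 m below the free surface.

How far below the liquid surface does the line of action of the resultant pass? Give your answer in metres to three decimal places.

h_p = 2.924 m

γ = ρg = 1260 × 9.81 / 1000 = 12.3606 kN/m³.
With the apex down, the centroid sits h/3 = 3.11/3 = 1.03667 m below the base (the top edge), so the centroid depth is h_c = 1.69 + 1.03667 = 2.72667 m.
A = ½ × 2.74 × 3.11 = 4.2607 m².
Resultant F = γ·h_c·A = 12.3606 × 2.72667 × 4.2607 = 143.6 kN.
I_c = b·h³/36 = 2.74 × 3.11³/36 = 2.28944 m⁴.
Centre of pressure: y_p = y_c + I_c/(y_c·A) = 2.72667 + 2.28944/(2.72667 × 4.2607) = 2.72667 + 0.197068 = 2.92374 m along the plane.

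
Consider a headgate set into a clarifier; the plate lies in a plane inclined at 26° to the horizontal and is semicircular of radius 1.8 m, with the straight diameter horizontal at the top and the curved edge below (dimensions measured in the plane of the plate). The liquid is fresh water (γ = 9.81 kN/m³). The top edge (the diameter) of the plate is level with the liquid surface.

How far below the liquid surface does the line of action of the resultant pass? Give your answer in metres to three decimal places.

γ = 9.81 kN/m³.
Let θ = 26° be the plate's angle to the horizontal; measure y along the incline from where the plane meets the free surface. Vertical depth h = y·sinθ with sinθ = 0.438371.
The centroid of a semicircle lies 4r/(3π) = 0.763944 m from the diameter, here below the top edge, so y_c = 0.763944 m and h_c = 0.763944 × 0.438371 = 0.334891 m.
A = πr²/2 = π × 1.8²/2 = 5.08938 m².
Resultant F = γ·h_c·A = 9.81 × 0.334891 × 5.08938 = 16.72 kN.
I_c = (π/8 − 8/(9π))·r⁴ = 0.109757 × 1.8⁴ = 1.15219 m⁴.
Centre of pressure: y_p = y_c + I_c/(y_c·A) = 0.763944 + 1.15219/(0.763944 × 5.08938) = 0.763944 + 0.296345 = 1.06029 m along the plane.
Vertically, h_p = y_p·sinθ = 1.06029 × 0.438371 = 0.4648 m.

h_p = 0.465 m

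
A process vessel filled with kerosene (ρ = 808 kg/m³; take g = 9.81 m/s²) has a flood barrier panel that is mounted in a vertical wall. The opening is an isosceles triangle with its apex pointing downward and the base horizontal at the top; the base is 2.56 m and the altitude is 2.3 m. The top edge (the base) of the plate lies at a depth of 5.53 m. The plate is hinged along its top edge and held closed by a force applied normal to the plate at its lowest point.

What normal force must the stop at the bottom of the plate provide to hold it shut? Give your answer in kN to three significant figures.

P ≈ 52.0 kN

γ = ρg = 808 × 9.81 / 1000 = 7.92648 kN/m³.
With the apex down, the centroid sits h/3 = 2.3/3 = 0.766667 m below the base (the top edge), so the centroid depth is h_c = 5.53 + 0.766667 = 6.29667 m.
A = ½ × 2.56 × 2.3 = 2.944 m².
Resultant F = γ·h_c·A = 7.92648 × 6.29667 × 2.944 = 146.936 kN.
I_c = b·h³/36 = 2.56 × 2.3³/36 = 0.865209 m⁴.
Centre of pressure: y_p = y_c + I_c/(y_c·A) = 6.29667 + 0.865209/(6.29667 × 2.944) = 6.29667 + 0.0466737 = 6.34334 m along the plane.
The resultant acts 0.766667 + 0.0466737 = 0.813341 m (along the plate) below the hinge at the top edge, so the moment about the hinge is M = F × 0.813341 = 146.936 × 0.813341 = 119.509 kN·m.
A normal force at the bottom, 2.3 m from the hinge, must supply this moment: P = 119.509/2.3 = 51.9604 kN.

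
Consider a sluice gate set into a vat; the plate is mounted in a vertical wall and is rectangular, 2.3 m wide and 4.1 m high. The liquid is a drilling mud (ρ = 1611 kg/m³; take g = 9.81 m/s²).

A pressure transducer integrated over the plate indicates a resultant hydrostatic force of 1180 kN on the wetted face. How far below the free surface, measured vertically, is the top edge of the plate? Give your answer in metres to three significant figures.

γ = ρg = 1611 × 9.81 / 1000 = 15.80391 kN/m³.
A = 2.3 × 4.1 = 9.43 m².
From F = γ·h_c·A, the centroid depth is h_c = 1180/(15.80391 × 9.43) = 7.91782 m.
The centroid lies 4.1/2 = 2.05 m below the top edge, so the top edge sits at h_top = 7.91782 − 2.05 = 5.86782 m below the surface.

d_top ≈ 5.87 m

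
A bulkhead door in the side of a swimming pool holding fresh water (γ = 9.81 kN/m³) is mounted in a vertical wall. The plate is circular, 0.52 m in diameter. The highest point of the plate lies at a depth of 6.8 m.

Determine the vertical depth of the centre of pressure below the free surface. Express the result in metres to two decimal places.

h_p = 7.06 m

γ = 9.81 kN/m³.
The centroid is at the centre, 0.26 m below the top of the plate, so the centroid depth is h_c = 6.8 + 0.26 = 7.06 m.
A = π(0.26)² = 0.212372 m².
Resultant F = γ·h_c·A = 9.81 × 7.06 × 0.212372 = 14.7086 kN.
I_c = πr⁴/4 = π × 0.26⁴/4 = 0.00358908 m⁴.
Centre of pressure: y_p = y_c + I_c/(y_c·A) = 7.06 + 0.00358908/(7.06 × 0.212372) = 7.06 + 0.00239376 = 7.06239 m along the plane.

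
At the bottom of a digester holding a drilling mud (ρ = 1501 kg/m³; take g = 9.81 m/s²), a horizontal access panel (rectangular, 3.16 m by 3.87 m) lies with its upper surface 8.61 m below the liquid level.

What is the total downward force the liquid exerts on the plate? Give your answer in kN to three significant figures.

F ≈ 1550 kN

γ = ρg = 1501 × 9.81 / 1000 = 14.72481 kN/m³.
The plate is horizontal, so pressure is uniform at p = γ·h = 14.72481 × 8.61 = 126.781 kN/m².
A = 3.16 × 3.87 = 12.2292 m².
F = p·A = 126.781 × 12.2292 = 1550.43 kN.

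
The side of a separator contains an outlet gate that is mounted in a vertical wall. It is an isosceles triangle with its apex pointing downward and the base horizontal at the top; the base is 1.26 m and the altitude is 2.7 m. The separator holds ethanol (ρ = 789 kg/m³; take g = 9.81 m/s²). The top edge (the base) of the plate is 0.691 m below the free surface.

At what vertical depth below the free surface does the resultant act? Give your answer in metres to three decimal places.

h_p = 1.846 m

γ = ρg = 789 × 9.81 / 1000 = 7.74009 kN/m³.
With the apex down, the centroid sits h/3 = 2.7/3 = 0.9 m below the base (the top edge), so the centroid depth is h_c = 0.691 + 0.9 = 1.591 m.
A = ½ × 1.26 × 2.7 = 1.701 m².
Resultant F = γ·h_c·A = 7.74009 × 1.591 × 1.701 = 20.9469 kN.
I_c = b·h³/36 = 1.26 × 2.7³/36 = 0.688905 m⁴.
Centre of pressure: y_p = y_c + I_c/(y_c·A) = 1.591 + 0.688905/(1.591 × 1.701) = 1.591 + 0.254557 = 1.84556 m along the plane.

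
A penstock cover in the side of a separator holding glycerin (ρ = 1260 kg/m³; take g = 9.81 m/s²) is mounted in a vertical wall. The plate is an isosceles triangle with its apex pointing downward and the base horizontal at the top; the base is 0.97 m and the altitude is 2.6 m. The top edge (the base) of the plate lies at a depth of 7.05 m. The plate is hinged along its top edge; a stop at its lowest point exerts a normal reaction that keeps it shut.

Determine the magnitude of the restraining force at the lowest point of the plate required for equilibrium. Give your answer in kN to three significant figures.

P ≈ 43.4 kN

γ = ρg = 1260 × 9.81 / 1000 = 12.3606 kN/m³.
With the apex down, the centroid sits h/3 = 2.6/3 = 0.866667 m below the base (the top edge), so the centroid depth is h_c = 7.05 + 0.866667 = 7.91667 m.
A = ½ × 0.97 × 2.6 = 1.261 m².
Resultant F = γ·h_c·A = 12.3606 × 7.91667 × 1.261 = 123.395 kN.
I_c = b·h³/36 = 0.97 × 2.6³/36 = 0.473576 m⁴.
Centre of pressure: y_p = y_c + I_c/(y_c·A) = 7.91667 + 0.473576/(7.91667 × 1.261) = 7.91667 + 0.0474386 = 7.96411 m along the plane.
The resultant acts 0.866667 + 0.0474386 = 0.914106 m (along the plate) below the hinge at the top edge, so the moment about the hinge is M = F × 0.914106 = 123.395 × 0.914106 = 112.796 kN·m.
A normal force at the bottom, 2.6 m from the hinge, must supply this moment: P = 112.796/2.6 = 43.3831 kN.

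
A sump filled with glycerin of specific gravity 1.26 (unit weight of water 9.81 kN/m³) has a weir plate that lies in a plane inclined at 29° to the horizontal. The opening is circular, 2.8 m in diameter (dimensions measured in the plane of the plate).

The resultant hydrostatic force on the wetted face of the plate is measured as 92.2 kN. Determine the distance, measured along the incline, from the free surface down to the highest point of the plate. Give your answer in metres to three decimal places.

y_top ≈ 1.099 m

γ = 1.26 × 9.81 = 12.3606 kN/m³.
A = π(1.4)² = 6.15752 m².
From F = γ·h_c·A, the centroid depth is h_c = 92.2/(12.3606 × 6.15752) = 1.21139 m.
Let θ = 29° be the plate's angle to the horizontal; measure y along the incline from where the plane meets the free surface. Vertical depth h = y·sinθ with sinθ = 0.484810.
Along the incline, y_c = h_c/sinθ = 1.21139/0.484810 = 2.49869 m.
The centroid is at the centre, 1.4 m below the top of the plate, so the highest point sits at y_top = 2.49869 − 1.4 = 1.09869 m along the incline.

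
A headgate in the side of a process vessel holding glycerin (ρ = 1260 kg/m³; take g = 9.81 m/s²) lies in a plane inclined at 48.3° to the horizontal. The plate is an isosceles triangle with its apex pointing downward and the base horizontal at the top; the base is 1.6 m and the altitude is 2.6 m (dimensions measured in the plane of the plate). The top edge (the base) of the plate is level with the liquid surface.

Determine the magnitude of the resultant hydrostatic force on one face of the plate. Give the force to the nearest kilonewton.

γ = ρg = 1260 × 9.81 / 1000 = 12.3606 kN/m³.
Let θ = 48.3° be the plate's angle to the horizontal; measure y along the incline from where the plane meets the free surface. Vertical depth h = y·sinθ with sinθ = 0.746638.
With the apex down, the centroid sits h/3 = 2.6/3 = 0.866667 m below the base (the top edge), so y_c = 0.866667 m and h_c = 0.866667 × 0.746638 = 0.647087 m.
A = ½ × 1.6 × 2.6 = 2.08 m².
Resultant F = γ·h_c·A = 12.3606 × 0.647087 × 2.08 = 16.6366 kN.

F ≈ 17 kN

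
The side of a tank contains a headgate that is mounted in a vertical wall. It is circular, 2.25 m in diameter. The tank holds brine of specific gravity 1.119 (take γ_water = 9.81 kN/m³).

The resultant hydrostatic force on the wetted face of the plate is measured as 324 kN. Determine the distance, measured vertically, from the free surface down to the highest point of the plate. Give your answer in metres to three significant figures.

d_top ≈ 6.30 m

γ = 1.119 × 9.81 = 10.97739 kN/m³.
A = π(1.125)² = 3.97608 m².
From F = γ·h_c·A, the centroid depth is h_c = 324/(10.97739 × 3.97608) = 7.42319 m.
The centroid is at the centre, 1.125 m below the top of the plate, so the highest point sits at h_top = 7.42319 − 1.125 = 6.29819 m below the surface.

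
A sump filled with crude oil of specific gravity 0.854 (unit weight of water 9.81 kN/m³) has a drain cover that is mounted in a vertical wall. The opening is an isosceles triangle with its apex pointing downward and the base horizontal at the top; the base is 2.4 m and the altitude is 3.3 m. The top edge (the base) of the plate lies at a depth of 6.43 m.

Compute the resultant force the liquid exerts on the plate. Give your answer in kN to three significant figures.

γ = 0.854 × 9.81 = 8.37774 kN/m³.
With the apex down, the centroid sits h/3 = 3.3/3 = 1.1 m below the base (the top edge), so the centroid depth is h_c = 6.43 + 1.1 = 7.53 m.
A = ½ × 2.4 × 3.3 = 3.96 m².
Resultant F = γ·h_c·A = 8.37774 × 7.53 × 3.96 = 249.814 kN.

F ≈ 250 kN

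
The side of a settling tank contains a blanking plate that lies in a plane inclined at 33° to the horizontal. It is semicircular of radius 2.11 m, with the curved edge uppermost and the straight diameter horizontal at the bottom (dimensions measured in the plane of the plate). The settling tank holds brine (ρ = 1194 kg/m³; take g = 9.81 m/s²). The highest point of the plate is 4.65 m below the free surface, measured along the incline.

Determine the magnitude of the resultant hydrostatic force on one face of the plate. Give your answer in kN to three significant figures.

F ≈ 262 kN

γ = ρg = 1194 × 9.81 / 1000 = 11.71314 kN/m³.
Let θ = 33° be the plate's angle to the horizontal; measure y along the incline from where the plane meets the free surface. Vertical depth h = y·sinθ with sinθ = 0.544639.
The centroid lies 4r/(3π) = 0.895512 m above the diameter, so r − 4r/(3π) = 2.11 − 0.895512 = 1.21449 m below the topmost point, so y_c = 4.65 + 1.21449 = 5.86449 m and h_c = 5.86449 × 0.544639 = 3.19403 m.
A = πr²/2 = π × 2.11²/2 = 6.99334 m².
Resultant F = γ·h_c·A = 11.71314 × 3.19403 × 6.99334 = 261.636 kN.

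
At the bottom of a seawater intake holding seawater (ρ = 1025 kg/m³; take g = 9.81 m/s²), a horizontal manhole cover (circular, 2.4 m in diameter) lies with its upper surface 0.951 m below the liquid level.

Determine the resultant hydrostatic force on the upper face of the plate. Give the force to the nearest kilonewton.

F ≈ 43 kN

γ = ρg = 1025 × 9.81 / 1000 = 10.05525 kN/m³.
The plate is horizontal, so pressure is uniform at p = γ·h = 10.05525 × 0.951 = 9.56254 kN/m².
A = π(1.2)² = 4.52389 m².
F = p·A = 9.56254 × 4.52389 = 43.2599 kN.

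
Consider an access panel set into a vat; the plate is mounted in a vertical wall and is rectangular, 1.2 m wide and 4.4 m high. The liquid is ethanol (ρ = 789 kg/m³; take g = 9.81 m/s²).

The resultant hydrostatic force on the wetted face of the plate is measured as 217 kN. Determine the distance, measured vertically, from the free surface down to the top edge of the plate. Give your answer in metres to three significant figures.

γ = ρg = 789 × 9.81 / 1000 = 7.74009 kN/m³.
A = 1.2 × 4.4 = 5.28 m².
From F = γ·h_c·A, the centroid depth is h_c = 217/(7.74009 × 5.28) = 5.30982 m.
The centroid lies 4.4/2 = 2.2 m below the top edge, so the top edge sits at h_top = 5.30982 − 2.2 = 3.10982 m below the surface.

d_top ≈ 3.11 m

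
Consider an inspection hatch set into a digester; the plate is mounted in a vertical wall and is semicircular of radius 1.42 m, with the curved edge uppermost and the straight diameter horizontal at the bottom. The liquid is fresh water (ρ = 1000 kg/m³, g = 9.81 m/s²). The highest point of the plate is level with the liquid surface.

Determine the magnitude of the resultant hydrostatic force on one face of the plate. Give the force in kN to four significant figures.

F ≈ 25.40 kN

γ = ρg = 1000 × 9.81 = 9810 N/m³ = 9.81 kN/m³.
The centroid lies 4r/(3π) = 0.602667 m above the diameter, so r − 4r/(3π) = 1.42 − 0.602667 = 0.817333 m below the topmost point, so the centroid depth is h_c = 0.817333 m.
A = πr²/2 = π × 1.42²/2 = 3.16735 m².
Resultant F = γ·h_c·A = 9.81 × 0.817333 × 3.16735 = 25.3959 kN.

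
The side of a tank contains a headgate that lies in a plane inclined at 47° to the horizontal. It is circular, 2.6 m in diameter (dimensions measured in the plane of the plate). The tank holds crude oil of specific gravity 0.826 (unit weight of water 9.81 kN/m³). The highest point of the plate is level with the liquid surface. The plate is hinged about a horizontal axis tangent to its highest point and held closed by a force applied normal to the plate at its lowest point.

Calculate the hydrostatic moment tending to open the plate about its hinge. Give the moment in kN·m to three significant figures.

M ≈ 66.5 kN·m

γ = 0.826 × 9.81 = 8.10306 kN/m³.
Let θ = 47° be the plate's angle to the horizontal; measure y along the incline from where the plane meets the free surface. Vertical depth h = y·sinθ with sinθ = 0.731354.
The centroid is at the centre, 1.3 m below the top of the plate, so y_c = 1.3 m and h_c = 1.3 × 0.731354 = 0.95076 m.
A = π(1.3)² = 5.30929 m².
Resultant F = γ·h_c·A = 8.10306 × 0.95076 × 5.30929 = 40.9031 kN.
I_c = πr⁴/4 = π × 1.3⁴/4 = 2.24318 m⁴.
Centre of pressure: y_p = y_c + I_c/(y_c·A) = 1.3 + 2.24318/(1.3 × 5.30929) = 1.3 + 0.325001 = 1.625 m along the plane.
The resultant acts 1.3 + 0.325001 = 1.625 m (along the plate) below the hinge at the top edge, so the moment about the hinge is M = F × 1.625 = 40.9031 × 1.625 = 66.4675 kN·m.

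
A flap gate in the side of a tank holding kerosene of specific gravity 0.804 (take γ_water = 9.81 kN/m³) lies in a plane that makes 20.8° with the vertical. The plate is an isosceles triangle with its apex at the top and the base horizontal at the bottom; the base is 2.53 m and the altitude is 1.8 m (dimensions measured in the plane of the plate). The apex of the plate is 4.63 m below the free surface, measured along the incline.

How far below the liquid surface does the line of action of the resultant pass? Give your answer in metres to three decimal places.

h_p = 5.479 m

γ = 0.804 × 9.81 = 7.88724 kN/m³.
The plate makes 20.8° with the vertical, i.e. θ = 90° − 20.8° = 69.2° to the horizontal. Measuring y along the incline from the free-surface line, vertical depth h = y·sinθ with sinθ = 0.934826.
With the apex up, the centroid sits 2h/3 = 2 × 1.8/3 = 1.2 m below the apex, so y_c = 4.63 + 1.2 = 5.83 m and h_c = 5.83 × 0.934826 = 5.45004 m.
A = ½ × 2.53 × 1.8 = 2.277 m².
Resultant F = γ·h_c·A = 7.88724 × 5.45004 × 2.277 = 97.8786 kN.
I_c = b·h³/36 = 2.53 × 1.8³/36 = 0.40986 m⁴.
Centre of pressure: y_p = y_c + I_c/(y_c·A) = 5.83 + 0.40986/(5.83 × 2.277) = 5.83 + 0.0308748 = 5.86087 m along the plane.
Vertically, h_p = y_p·sinθ = 5.86087 × 0.934826 = 5.47889 m.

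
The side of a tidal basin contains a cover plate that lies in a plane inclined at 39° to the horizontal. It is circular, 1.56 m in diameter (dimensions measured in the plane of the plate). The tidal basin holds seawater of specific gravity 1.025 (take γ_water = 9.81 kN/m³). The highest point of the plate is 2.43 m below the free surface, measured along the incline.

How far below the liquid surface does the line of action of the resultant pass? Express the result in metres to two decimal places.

h_p = 2.05 m

γ = 1.025 × 9.81 = 10.05525 kN/m³.
Let θ = 39° be the plate's angle to the horizontal; measure y along the incline from where the plane meets the free surface. Vertical depth h = y·sinθ with sinθ = 0.629320.
The centroid is at the centre, 0.78 m below the top of the plate, so y_c = 2.43 + 0.78 = 3.21 m and h_c = 3.21 × 0.629320 = 2.02012 m.
A = π(0.78)² = 1.91134 m².
Resultant F = γ·h_c·A = 10.05525 × 2.02012 × 1.91134 = 38.8247 kN.
I_c = πr⁴/4 = π × 0.78⁴/4 = 0.290716 m⁴.
Centre of pressure: y_p = y_c + I_c/(y_c·A) = 3.21 + 0.290716/(3.21 × 1.91134) = 3.21 + 0.0473834 = 3.25738 m along the plane.
Vertically, h_p = y_p·sinθ = 3.25738 × 0.629320 = 2.04993 m.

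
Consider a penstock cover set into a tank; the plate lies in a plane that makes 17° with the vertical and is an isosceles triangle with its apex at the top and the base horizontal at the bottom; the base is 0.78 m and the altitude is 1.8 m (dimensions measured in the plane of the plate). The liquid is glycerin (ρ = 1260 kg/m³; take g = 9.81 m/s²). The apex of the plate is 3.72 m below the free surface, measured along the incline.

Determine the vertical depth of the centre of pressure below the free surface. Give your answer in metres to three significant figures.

γ = ρg = 1260 × 9.81 / 1000 = 12.3606 kN/m³.
The plate makes 17° with the vertical, i.e. θ = 90° − 17° = 73° to the horizontal. Measuring y along the incline from the free-surface line, vertical depth h = y·sinθ with sinθ = 0.956305.
With the apex up, the centroid sits 2h/3 = 2 × 1.8/3 = 1.2 m below the apex, so y_c = 3.72 + 1.2 = 4.92 m and h_c = 4.92 × 0.956305 = 4.70502 m.
A = ½ × 0.78 × 1.8 = 0.702 m².
Resultant F = γ·h_c·A = 12.3606 × 4.70502 × 0.702 = 40.8261 kN.
I_c = b·h³/36 = 0.78 × 1.8³/36 = 0.12636 m⁴.
Centre of pressure: y_p = y_c + I_c/(y_c·A) = 4.92 + 0.12636/(4.92 × 0.702) = 4.92 + 0.0365854 = 4.95659 m along the plane.
Vertically, h_p = y_p·sinθ = 4.95659 × 0.956305 = 4.74001 m.

h_p = 4.74 m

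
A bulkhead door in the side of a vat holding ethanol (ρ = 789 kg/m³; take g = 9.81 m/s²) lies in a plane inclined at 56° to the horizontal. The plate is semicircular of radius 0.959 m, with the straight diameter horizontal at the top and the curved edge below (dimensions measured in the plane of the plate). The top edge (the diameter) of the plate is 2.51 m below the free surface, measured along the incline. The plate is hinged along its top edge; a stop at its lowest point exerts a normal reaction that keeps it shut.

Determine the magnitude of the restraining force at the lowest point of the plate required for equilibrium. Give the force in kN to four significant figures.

P ≈ 12.10 kN

γ = ρg = 789 × 9.81 / 1000 = 7.74009 kN/m³.
Let θ = 56° be the plate's angle to the horizontal; measure y along the incline from where the plane meets the free surface. Vertical depth h = y·sinθ with sinθ = 0.829038.
The centroid of a semicircle lies 4r/(3π) = 0.407012 m from the diameter, here below the top edge, so y_c = 2.51 + 0.407012 = 2.91701 m and h_c = 2.91701 × 0.829038 = 2.41831 m.
A = πr²/2 = π × 0.959²/2 = 1.44463 m².
Resultant F = γ·h_c·A = 7.74009 × 2.41831 × 1.44463 = 27.0405 kN.
I_c = (π/8 − 8/(9π))·r⁴ = 0.109757 × 0.959⁴ = 0.0928339 m⁴.
Centre of pressure: y_p = y_c + I_c/(y_c·A) = 2.91701 + 0.0928339/(2.91701 × 1.44463) = 2.91701 + 0.0220299 = 2.93904 m along the plane.
The resultant acts 0.407012 + 0.0220299 = 0.429042 m (along the plate) below the hinge at the top edge, so the moment about the hinge is M = F × 0.429042 = 27.0405 × 0.429042 = 11.6015 kN·m.
A normal force at the bottom, 0.959 m from the hinge, must supply this moment: P = 11.6015/0.959 = 12.0975 kN.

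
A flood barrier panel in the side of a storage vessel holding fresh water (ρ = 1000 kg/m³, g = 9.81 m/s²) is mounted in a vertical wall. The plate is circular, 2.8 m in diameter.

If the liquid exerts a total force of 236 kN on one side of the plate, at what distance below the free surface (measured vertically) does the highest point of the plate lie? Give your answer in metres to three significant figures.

d_top ≈ 2.51 m

γ = ρg = 1000 × 9.81 = 9810 N/m³ = 9.81 kN/m³.
A = π(1.4)² = 6.15752 m².
From F = γ·h_c·A, the centroid depth is h_c = 236/(9.81 × 6.15752) = 3.90694 m.
The centroid is at the centre, 1.4 m below the top of the plate, so the highest point sits at h_top = 3.90694 − 1.4 = 2.50694 m below the surface.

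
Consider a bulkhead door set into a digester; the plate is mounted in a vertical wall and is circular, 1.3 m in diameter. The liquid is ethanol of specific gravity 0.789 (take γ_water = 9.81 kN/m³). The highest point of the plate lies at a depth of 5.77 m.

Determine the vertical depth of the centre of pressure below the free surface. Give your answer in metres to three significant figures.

h_p = 6.44 m

γ = 0.789 × 9.81 = 7.74009 kN/m³.
The centroid is at the centre, 0.65 m below the top of the plate, so the centroid depth is h_c = 5.77 + 0.65 = 6.42 m.
A = π(0.65)² = 1.32732 m².
Resultant F = γ·h_c·A = 7.74009 × 6.42 × 1.32732 = 65.9564 kN.
I_c = πr⁴/4 = π × 0.65⁴/4 = 0.140198 m⁴.
Centre of pressure: y_p = y_c + I_c/(y_c·A) = 6.42 + 0.140198/(6.42 × 1.32732) = 6.42 + 0.0164525 = 6.43645 m along the plane.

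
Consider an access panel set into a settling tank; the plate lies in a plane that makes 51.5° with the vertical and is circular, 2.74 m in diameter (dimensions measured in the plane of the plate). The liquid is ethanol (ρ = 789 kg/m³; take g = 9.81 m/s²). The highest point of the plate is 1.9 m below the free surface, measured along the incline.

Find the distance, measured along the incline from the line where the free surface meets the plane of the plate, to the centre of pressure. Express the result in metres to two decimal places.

γ = ρg = 789 × 9.81 / 1000 = 7.74009 kN/m³.
The plate makes 51.5° with the vertical, i.e. θ = 90° − 51.5° = 38.5° to the horizontal. Measuring y along the incline from the free-surface line, vertical depth h = y·sinθ with sinθ = 0.622515.
The centroid is at the centre, 1.37 m below the top of the plate, so y_c = 1.9 + 1.37 = 3.27 m and h_c = 3.27 × 0.622515 = 2.03562 m.
A = π(1.37)² = 5.89646 m².
Resultant F = γ·h_c·A = 7.74009 × 2.03562 × 5.89646 = 92.9039 kN.
I_c = πr⁴/4 = π × 1.37⁴/4 = 2.76676 m⁴.
Centre of pressure: y_p = y_c + I_c/(y_c·A) = 3.27 + 2.76676/(3.27 × 5.89646) = 3.27 + 0.143494 = 3.41349 m along the plane.

y_p = 3.41 m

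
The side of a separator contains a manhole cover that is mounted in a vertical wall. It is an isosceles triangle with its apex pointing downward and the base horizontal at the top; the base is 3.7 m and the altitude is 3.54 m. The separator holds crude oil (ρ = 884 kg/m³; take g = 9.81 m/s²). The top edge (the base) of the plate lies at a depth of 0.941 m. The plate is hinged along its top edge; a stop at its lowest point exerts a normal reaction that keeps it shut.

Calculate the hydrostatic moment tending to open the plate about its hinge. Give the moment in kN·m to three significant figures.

M ≈ 182 kN·m

γ = ρg = 884 × 9.81 / 1000 = 8.67204 kN/m³.
With the apex down, the centroid sits h/3 = 3.54/3 = 1.18 m below the base (the top edge), so the centroid depth is h_c = 0.941 + 1.18 = 2.121 m.
A = ½ × 3.7 × 3.54 = 6.549 m².
Resultant F = γ·h_c·A = 8.67204 × 2.121 × 6.549 = 120.458 kN.
I_c = b·h³/36 = 3.7 × 3.54³/36 = 4.55941 m⁴.
Centre of pressure: y_p = y_c + I_c/(y_c·A) = 2.121 + 4.55941/(2.121 × 6.549) = 2.121 + 0.328241 = 2.44924 m along the plane.
The resultant acts 1.18 + 0.328241 = 1.50824 m (along the plate) below the hinge at the top edge, so the moment about the hinge is M = F × 1.50824 = 120.458 × 1.50824 = 181.68 kN·m.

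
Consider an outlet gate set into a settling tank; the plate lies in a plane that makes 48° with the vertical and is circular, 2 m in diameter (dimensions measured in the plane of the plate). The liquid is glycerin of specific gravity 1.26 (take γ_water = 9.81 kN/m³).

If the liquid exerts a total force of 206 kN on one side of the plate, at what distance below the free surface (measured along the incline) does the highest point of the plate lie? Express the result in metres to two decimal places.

y_top ≈ 6.93 m

γ = 1.26 × 9.81 = 12.3606 kN/m³.
A = π(1)² = 3.14159 m².
From F = γ·h_c·A, the centroid depth is h_c = 206/(12.3606 × 3.14159) = 5.30491 m.
The plate makes 48° with the vertical, i.e. θ = 90° − 48° = 42° to the horizontal. Measuring y along the incline from the free-surface line, vertical depth h = y·sinθ with sinθ = 0.669131.
Along the incline, y_c = h_c/sinθ = 5.30491/0.669131 = 7.92806 m.
The centroid is at the centre, 1 m below the top of the plate, so the highest point sits at y_top = 7.92806 − 1 = 6.92806 m along the incline.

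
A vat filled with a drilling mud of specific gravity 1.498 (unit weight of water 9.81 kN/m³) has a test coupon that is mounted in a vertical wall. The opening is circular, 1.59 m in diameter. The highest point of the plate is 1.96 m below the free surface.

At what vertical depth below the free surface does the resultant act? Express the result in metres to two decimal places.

γ = 1.498 × 9.81 = 14.69538 kN/m³.
The centroid is at the centre, 0.795 m below the top of the plate, so the centroid depth is h_c = 1.96 + 0.795 = 2.755 m.
A = π(0.795)² = 1.98557 m².
Resultant F = γ·h_c·A = 14.69538 × 2.755 × 1.98557 = 80.3873 kN.
I_c = πr⁴/4 = π × 0.795⁴/4 = 0.313732 m⁴.
Centre of pressure: y_p = y_c + I_c/(y_c·A) = 2.755 + 0.313732/(2.755 × 1.98557) = 2.755 + 0.0573525 = 2.81235 m along the plane.

h_p = 2.81 m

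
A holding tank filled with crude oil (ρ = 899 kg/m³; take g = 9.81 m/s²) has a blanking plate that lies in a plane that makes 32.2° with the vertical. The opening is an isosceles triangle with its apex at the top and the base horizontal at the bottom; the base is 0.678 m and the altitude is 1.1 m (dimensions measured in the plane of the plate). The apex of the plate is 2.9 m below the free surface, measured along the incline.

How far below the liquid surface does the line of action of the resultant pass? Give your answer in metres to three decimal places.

h_p = 3.090 m

γ = ρg = 899 × 9.81 / 1000 = 8.81919 kN/m³.
The plate makes 32.2° with the vertical, i.e. θ = 90° − 32.2° = 57.8° to the horizontal. Measuring y along the incline from the free-surface line, vertical depth h = y·sinθ with sinθ = 0.846193.
With the apex up, the centroid sits 2h/3 = 2 × 1.1/3 = 0.733333 m below the apex, so y_c = 2.9 + 0.733333 = 3.63333 m and h_c = 3.63333 × 0.846193 = 3.0745 m.
A = ½ × 0.678 × 1.1 = 0.3729 m².
Resultant F = γ·h_c·A = 8.81919 × 3.0745 × 0.3729 = 10.111 kN.
I_c = b·h³/36 = 0.678 × 1.1³/36 = 0.0250672 m⁴.
Centre of pressure: y_p = y_c + I_c/(y_c·A) = 3.63333 + 0.0250672/(3.63333 × 0.3729) = 3.63333 + 0.0185016 = 3.65183 m along the plane.
Vertically, h_p = y_p·sinθ = 3.65183 × 0.846193 = 3.09015 m.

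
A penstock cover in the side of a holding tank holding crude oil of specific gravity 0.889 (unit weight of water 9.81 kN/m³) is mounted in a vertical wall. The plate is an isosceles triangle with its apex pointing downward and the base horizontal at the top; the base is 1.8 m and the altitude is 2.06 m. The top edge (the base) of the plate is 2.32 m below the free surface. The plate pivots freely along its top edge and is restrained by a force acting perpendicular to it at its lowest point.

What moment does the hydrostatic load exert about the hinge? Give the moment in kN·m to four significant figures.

M ≈ 37.19 kN·m

γ = 0.889 × 9.81 = 8.72109 kN/m³.
With the apex down, the centroid sits h/3 = 2.06/3 = 0.686667 m below the base (the top edge), so the centroid depth is h_c = 2.32 + 0.686667 = 3.00667 m.
A = ½ × 1.8 × 2.06 = 1.854 m².
Resultant F = γ·h_c·A = 8.72109 × 3.00667 × 1.854 = 48.6145 kN.
I_c = b·h³/36 = 1.8 × 2.06³/36 = 0.437091 m⁴.
Centre of pressure: y_p = y_c + I_c/(y_c·A) = 3.00667 + 0.437091/(3.00667 × 1.854) = 3.00667 + 0.0784109 = 3.08508 m along the plane.
The resultant acts 0.686667 + 0.0784109 = 0.765078 m (along the plate) below the hinge at the top edge, so the moment about the hinge is M = F × 0.765078 = 48.6145 × 0.765078 = 37.1939 kN·m.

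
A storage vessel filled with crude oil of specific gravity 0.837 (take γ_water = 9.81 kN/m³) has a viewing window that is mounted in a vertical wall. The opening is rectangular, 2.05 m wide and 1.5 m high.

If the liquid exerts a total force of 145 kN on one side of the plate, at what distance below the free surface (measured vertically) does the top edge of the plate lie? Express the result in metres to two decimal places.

γ = 0.837 × 9.81 = 8.21097 kN/m³.
A = 2.05 × 1.5 = 3.075 m².
From F = γ·h_c·A, the centroid depth is h_c = 145/(8.21097 × 3.075) = 5.74286 m.
The centroid lies 1.5/2 = 0.75 m below the top edge, so the top edge sits at h_top = 5.74286 − 0.75 = 4.99286 m below the surface.

d_top ≈ 4.99 m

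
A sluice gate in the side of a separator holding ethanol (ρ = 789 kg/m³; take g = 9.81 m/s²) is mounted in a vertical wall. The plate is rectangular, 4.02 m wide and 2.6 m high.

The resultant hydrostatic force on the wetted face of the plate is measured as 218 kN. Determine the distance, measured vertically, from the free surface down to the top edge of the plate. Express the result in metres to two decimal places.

d_top ≈ 1.39 m

γ = ρg = 789 × 9.81 / 1000 = 7.74009 kN/m³.
A = 4.02 × 2.6 = 10.452 m².
From F = γ·h_c·A, the centroid depth is h_c = 218/(7.74009 × 10.452) = 2.6947 m.
The centroid lies 2.6/2 = 1.3 m below the top edge, so the top edge sits at h_top = 2.6947 − 1.3 = 1.3947 m below the surface.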